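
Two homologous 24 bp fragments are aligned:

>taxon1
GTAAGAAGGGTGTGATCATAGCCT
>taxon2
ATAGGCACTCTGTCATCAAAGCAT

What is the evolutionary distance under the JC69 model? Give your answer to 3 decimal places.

0.520

The sequences differ at 9 of 24 sites (1, 4, 6, 8, 9, 10, 14, 19, 23), so p = 9/24 = 0.375.
d = −(3/4) ln(1 − 4p/3) = −0.75 ln(1 − 0.5) = −0.75 ln(0.5)
  = −0.75 × (-0.693147) = 0.519860 substitutions/site.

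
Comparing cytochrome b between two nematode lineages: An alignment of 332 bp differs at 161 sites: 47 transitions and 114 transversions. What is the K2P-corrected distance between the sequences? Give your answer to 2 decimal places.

0.78

P = 47/332 ≈ 0.141566 and Q = 114/332 ≈ 0.343373.
Under the Kimura two-parameter model, d = −½ ln(1 − 2P − Q) − ¼ ln(1 − 2Q).
1 − 2P − Q = 0.373495, giving −½ ln(0.373495) = 0.492425.
1 − 2Q = 0.313254, giving −¼ ln(0.313254) = 0.290185.
d = 0.492425 + 0.290185 = 0.782610.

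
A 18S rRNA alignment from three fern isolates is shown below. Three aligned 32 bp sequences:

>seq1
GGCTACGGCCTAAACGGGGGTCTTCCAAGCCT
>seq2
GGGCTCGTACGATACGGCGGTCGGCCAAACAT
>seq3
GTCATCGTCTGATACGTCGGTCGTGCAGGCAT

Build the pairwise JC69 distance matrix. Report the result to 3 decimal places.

seq1–seq2: 12/32 sites differ → p = 0.375, d = −0.75 ln(1 − 0.5) = 0.519860 ≈ 0.520.
seq1–seq3: 13/32 sites differ → p = 0.40625, d = −0.75 ln(1 − 0.541667) = 0.585119 ≈ 0.585.
seq2–seq3: 10/32 sites differ → p = 0.3125, d = −0.75 ln(1 − 0.416667) = 0.404248 ≈ 0.404.

d(seq1,seq2) = 0.520, d(seq1,seq3) = 0.585, d(seq2,seq3) = 0.404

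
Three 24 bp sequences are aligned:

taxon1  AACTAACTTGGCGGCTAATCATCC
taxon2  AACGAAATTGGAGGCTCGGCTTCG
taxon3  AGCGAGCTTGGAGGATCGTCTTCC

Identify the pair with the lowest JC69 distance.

taxon2 and taxon3

taxon1–taxon2: 8/24 differ, p = 0.333, d = 0.441.
taxon1–taxon3: 8/24 differ, p = 0.333, d = 0.441.
taxon2–taxon3: 6/24 differ, p = 0.250, d = 0.304.
The smallest distance is between taxon2 and taxon3.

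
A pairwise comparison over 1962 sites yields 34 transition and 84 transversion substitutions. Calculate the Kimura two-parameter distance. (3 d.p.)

P = 34/1962 ≈ 0.017329 and Q = 84/1962 ≈ 0.042813.
Under the Kimura two-parameter model, d = −½ ln(1 − 2P − Q) − ¼ ln(1 − 2Q).
1 − 2P − Q = 0.922529, giving −½ ln(0.922529) = 0.040318.
1 − 2Q = 0.914374, giving −¼ ln(0.914374) = 0.022379.
d = 0.040318 + 0.022379 = 0.062697.

0.063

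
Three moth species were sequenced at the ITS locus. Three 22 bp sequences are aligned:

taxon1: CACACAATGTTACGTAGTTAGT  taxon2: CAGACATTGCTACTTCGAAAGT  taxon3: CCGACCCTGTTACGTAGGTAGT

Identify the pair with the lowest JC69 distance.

taxon1–taxon2: 7/22 differ, p = 0.318, d = 0.414.
taxon1–taxon3: 5/22 differ, p = 0.227, d = 0.271.
taxon2–taxon3: 8/22 differ, p = 0.364, d = 0.497.
The smallest distance is between taxon1 and taxon3.

taxon1 and taxon3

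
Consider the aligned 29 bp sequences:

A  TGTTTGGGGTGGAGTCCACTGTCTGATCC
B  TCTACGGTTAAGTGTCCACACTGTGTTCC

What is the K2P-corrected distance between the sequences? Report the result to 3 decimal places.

Of 29 sites, 2 differences are transitions and 10 are transversions, so P = 2/29 ≈ 0.068966 and Q = 10/29 ≈ 0.344828.
Under the Kimura two-parameter model, d = −½ ln(1 − 2P − Q) − ¼ ln(1 − 2Q).
1 − 2P − Q = 0.51724, giving −½ ln(0.51724) = 0.329624.
1 − 2Q = 0.310344, giving −¼ ln(0.310344) = 0.292518.
d = 0.329624 + 0.292518 = 0.622142.

0.622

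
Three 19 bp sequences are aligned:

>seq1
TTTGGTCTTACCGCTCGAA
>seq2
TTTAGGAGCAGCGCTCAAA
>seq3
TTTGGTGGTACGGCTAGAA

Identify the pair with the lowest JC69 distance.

seq1 and seq3

seq1–seq2: 7/19 differ, p = 0.368, d = 0.507.
seq1–seq3: 4/19 differ, p = 0.211, d = 0.247.
seq2–seq3: 8/19 differ, p = 0.421, d = 0.618.
The smallest distance is between seq1 and seq3.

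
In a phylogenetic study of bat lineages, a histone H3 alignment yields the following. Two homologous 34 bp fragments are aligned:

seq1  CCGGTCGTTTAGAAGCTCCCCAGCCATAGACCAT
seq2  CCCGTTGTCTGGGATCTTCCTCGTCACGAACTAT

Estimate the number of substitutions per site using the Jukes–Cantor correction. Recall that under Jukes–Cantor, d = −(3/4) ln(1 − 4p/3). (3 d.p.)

The sequences differ at 14 of 34 sites, so p = 14/34 ≈ 0.411765.
d = −(3/4) ln(1 − 4p/3) = −0.75 ln(1 − 0.54902) = −0.75 ln(0.45098)
  = −0.75 × (-0.796332) = 0.597249 substitutions/site.

0.597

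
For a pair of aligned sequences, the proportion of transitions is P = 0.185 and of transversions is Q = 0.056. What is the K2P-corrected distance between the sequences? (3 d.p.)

Under the Kimura two-parameter model, d = −½ ln(1 − 2P − Q) − ¼ ln(1 − 2Q).
1 − 2P − Q = 0.574, giving −½ ln(0.574) = 0.277563.
1 − 2Q = 0.888, giving −¼ ln(0.888) = 0.029696.
d = 0.277563 + 0.029696 = 0.307259.

0.307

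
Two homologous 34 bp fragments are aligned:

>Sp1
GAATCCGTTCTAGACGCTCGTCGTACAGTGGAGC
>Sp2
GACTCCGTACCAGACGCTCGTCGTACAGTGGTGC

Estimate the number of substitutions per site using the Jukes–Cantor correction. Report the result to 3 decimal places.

The sequences differ at 4 of 34 sites (3, 9, 11, 32), so p = 4/34 ≈ 0.117647.
d = −(3/4) ln(1 − 4p/3) = −0.75 ln(1 − 0.156863) = −0.75 ln(0.843137)
  = −0.75 × (-0.170626) = 0.127970 substitutions/site.

0.128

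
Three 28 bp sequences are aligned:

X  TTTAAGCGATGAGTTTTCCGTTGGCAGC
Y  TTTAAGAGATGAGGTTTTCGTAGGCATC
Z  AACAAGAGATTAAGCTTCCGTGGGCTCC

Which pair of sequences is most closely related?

X and Y

X–Y: 5/28 differ, p = 0.179, d = 0.204.
X–Z: 11/28 differ, p = 0.393, d = 0.556.
Y–Z: 10/28 differ, p = 0.357, d = 0.485.
The smallest distance is between X and Y.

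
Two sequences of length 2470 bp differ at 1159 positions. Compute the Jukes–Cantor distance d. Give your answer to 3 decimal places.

0.737

p = 1159/2470 ≈ 0.469231.
d = −(3/4) ln(1 − 4p/3) = −0.75 ln(1 − 0.625641) = −0.75 ln(0.374359)
  = −0.75 × (-0.982540) = 0.736905 substitutions/site.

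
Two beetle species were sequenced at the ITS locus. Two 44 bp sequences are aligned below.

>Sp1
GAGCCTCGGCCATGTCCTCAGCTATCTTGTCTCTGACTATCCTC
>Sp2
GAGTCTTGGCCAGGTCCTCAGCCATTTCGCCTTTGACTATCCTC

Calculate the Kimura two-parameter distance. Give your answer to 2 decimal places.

0.22

Of 44 sites, 7 differences are transitions and 1 are transversions, so P = 7/44 ≈ 0.159091 and Q = 1/44 ≈ 0.022727.
Under the Kimura two-parameter model, d = −½ ln(1 − 2P − Q) − ¼ ln(1 − 2Q).
1 − 2P − Q = 0.659091, giving −½ ln(0.659091) = 0.208447.
1 − 2Q = 0.954546, giving −¼ ln(0.954546) = 0.011630.
d = 0.208447 + 0.011630 = 0.220077.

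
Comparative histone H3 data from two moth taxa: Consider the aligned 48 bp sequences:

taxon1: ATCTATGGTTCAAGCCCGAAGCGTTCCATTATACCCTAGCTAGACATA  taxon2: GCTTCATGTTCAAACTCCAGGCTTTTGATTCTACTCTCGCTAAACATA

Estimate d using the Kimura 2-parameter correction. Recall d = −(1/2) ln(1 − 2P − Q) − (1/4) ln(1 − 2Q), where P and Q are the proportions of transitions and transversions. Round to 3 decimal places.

Of 48 sites, 9 differences are transitions and 8 are transversions, so P = 9/48 = 0.1875 and Q = 8/48 ≈ 0.166667.
Under the Kimura two-parameter model, d = −½ ln(1 − 2P − Q) − ¼ ln(1 − 2Q).
1 − 2P − Q = 0.458333, giving −½ ln(0.458333) = 0.390080.
1 − 2Q = 0.666666, giving −¼ ln(0.666666) = 0.101367.
d = 0.390080 + 0.101367 = 0.491447.

0.491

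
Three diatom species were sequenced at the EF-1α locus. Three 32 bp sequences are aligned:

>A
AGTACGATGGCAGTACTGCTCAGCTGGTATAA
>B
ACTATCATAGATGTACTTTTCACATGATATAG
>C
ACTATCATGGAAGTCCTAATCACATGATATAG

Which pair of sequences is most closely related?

B and C

A–B: 12/32 differ, p = 0.375, d = 0.520.
A–C: 11/32 differ, p = 0.344, d = 0.460.
B–C: 5/32 differ, p = 0.156, d = 0.175.
The smallest distance is between B and C.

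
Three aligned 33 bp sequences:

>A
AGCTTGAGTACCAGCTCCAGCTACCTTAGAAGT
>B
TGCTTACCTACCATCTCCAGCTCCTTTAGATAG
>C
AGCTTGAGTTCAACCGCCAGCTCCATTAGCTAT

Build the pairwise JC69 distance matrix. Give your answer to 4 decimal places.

A–B: 10/33 sites differ → p ≈ 0.30303, d = −0.75 ln(1 − 0.40404) = 0.388186 ≈ 0.3882.
A–C: 9/33 sites differ → p ≈ 0.272727, d = −0.75 ln(1 − 0.363636) = 0.338988 ≈ 0.3390.
B–C: 11/33 sites differ → p ≈ 0.333333, d = −0.75 ln(1 − 0.444444) = 0.440839 ≈ 0.4408.

d(A,B) = 0.3882, d(A,C) = 0.3390, d(B,C) = 0.4408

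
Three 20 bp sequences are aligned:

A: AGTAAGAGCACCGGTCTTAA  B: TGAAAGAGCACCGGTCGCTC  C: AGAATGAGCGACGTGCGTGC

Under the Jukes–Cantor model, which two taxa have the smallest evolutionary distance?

A–B: 6/20 differ, p = 0.300, d = 0.383.
A–C: 9/20 differ, p = 0.450, d = 0.687.
B–C: 8/20 differ, p = 0.400, d = 0.572.
The smallest distance is between A and B.

A and B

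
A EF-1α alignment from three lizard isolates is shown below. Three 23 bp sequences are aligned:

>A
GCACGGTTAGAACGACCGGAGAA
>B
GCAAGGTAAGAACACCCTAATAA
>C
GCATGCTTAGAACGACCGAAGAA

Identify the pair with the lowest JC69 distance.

A and C

A–B: 7/23 differ, p = 0.304, d = 0.390.
A–C: 3/23 differ, p = 0.130, d = 0.143.
B–C: 7/23 differ, p = 0.304, d = 0.390.
The smallest distance is between A and C.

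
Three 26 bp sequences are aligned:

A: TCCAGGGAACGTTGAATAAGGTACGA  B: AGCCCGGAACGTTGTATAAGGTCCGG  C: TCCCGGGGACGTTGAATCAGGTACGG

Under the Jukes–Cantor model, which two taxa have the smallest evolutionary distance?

A–B: 7/26 differ, p = 0.269, d = 0.334.
A–C: 4/26 differ, p = 0.154, d = 0.172.
B–C: 7/26 differ, p = 0.269, d = 0.334.
The smallest distance is between A and C.

A and C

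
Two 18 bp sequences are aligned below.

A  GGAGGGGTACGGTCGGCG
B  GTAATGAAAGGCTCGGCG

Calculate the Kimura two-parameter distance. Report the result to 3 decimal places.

Of 18 sites, 2 differences are transitions and 5 are transversions, so P = 2/18 ≈ 0.111111 and Q = 5/18 ≈ 0.277778.
Under the Kimura two-parameter model, d = −½ ln(1 − 2P − Q) − ¼ ln(1 − 2Q).
1 − 2P − Q = 0.5, giving −½ ln(0.5) = 0.346574.
1 − 2Q = 0.444444, giving −¼ ln(0.444444) = 0.202733.
d = 0.346574 + 0.202733 = 0.549307.

0.549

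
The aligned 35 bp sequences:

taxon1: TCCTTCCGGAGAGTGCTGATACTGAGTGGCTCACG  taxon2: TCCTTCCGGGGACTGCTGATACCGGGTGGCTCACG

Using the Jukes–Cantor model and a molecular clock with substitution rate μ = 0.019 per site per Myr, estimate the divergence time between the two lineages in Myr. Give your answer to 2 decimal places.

3.26

The sequences differ at 4 of 35 sites (10, 13, 23, 25), so p = 4/35 ≈ 0.114286.
d = −(3/4) ln(1 − 4p/3) = −0.75 ln(1 − 0.152381) = −0.75 ln(0.847619)
  = −0.75 × (-0.165324) = 0.123993 substitutions/site.
Under a molecular clock d = 2μt, so t = d/(2μ) = 0.123993 / (2 × 0.019) = 3.26 Myr.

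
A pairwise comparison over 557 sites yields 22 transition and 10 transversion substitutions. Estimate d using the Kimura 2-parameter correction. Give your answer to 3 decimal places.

P = 22/557 ≈ 0.039497 and Q = 10/557 ≈ 0.017953.
Under the Kimura two-parameter model, d = −½ ln(1 − 2P − Q) − ¼ ln(1 − 2Q).
1 − 2P − Q = 0.903053, giving −½ ln(0.903053) = 0.050987.
1 − 2Q = 0.964094, giving −¼ ln(0.964094) = 0.009142.
d = 0.050987 + 0.009142 = 0.060129.

0.060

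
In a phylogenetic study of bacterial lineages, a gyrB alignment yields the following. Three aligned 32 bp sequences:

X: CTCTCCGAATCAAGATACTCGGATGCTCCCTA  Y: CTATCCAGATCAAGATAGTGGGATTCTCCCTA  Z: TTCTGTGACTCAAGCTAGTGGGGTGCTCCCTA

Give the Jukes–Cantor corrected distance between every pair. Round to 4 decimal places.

d(X,Y) = 0.2158, d(X,Z) = 0.3041, d(Y,Z) = 0.4042

X–Y: 6/32 sites differ → p = 0.1875, d = −0.75 ln(1 − 0.25) = 0.215762 ≈ 0.2158.
X–Z: 8/32 sites differ → p = 0.25, d = −0.75 ln(1 − 0.333333) = 0.304098 ≈ 0.3041.
Y–Z: 10/32 sites differ → p = 0.3125, d = −0.75 ln(1 − 0.416667) = 0.404248 ≈ 0.4042.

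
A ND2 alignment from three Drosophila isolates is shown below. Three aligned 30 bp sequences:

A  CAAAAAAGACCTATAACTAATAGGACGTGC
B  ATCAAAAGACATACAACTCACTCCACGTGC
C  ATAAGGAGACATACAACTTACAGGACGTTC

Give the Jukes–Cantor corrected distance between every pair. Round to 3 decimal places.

A–B: 10/30 sites differ → p ≈ 0.333333, d = −0.75 ln(1 − 0.444444) = 0.440839 ≈ 0.441.
A–C: 9/30 sites differ → p = 0.3, d = −0.75 ln(1 − 0.4) = 0.383119 ≈ 0.383.
B–C: 8/30 sites differ → p ≈ 0.266667, d = −0.75 ln(1 − 0.355556) = 0.329526 ≈ 0.330.

d(A,B) = 0.441, d(A,C) = 0.383, d(B,C) = 0.330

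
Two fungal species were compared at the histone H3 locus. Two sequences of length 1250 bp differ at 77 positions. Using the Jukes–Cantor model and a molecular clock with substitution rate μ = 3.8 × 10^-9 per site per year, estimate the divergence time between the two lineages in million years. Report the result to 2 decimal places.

8.46

p = 77/1250 = 0.0616.
d = −(3/4) ln(1 − 4p/3) = −0.75 ln(1 − 0.082133) = −0.75 ln(0.917867)
  = −0.75 × (-0.085703) = 0.064277 substitutions/site.
Under a molecular clock d = 2μt, so t = d/(2μ) = 0.064277 / (2 × 3.8 × 10^-9) = 8.46 million years.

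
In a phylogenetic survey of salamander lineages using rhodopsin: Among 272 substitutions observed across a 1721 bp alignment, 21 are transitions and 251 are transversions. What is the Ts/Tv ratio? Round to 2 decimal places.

0.08

R = 21/251 = 0.083665… ≈ 0.08 (to 2 d.p.).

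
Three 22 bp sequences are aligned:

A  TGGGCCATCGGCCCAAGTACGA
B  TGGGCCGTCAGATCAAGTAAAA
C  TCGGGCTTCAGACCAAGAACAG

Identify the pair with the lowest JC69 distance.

A–B: 6/22 differ, p = 0.273, d = 0.339.
A–C: 8/22 differ, p = 0.364, d = 0.497.
B–C: 7/22 differ, p = 0.318, d = 0.414.
The smallest distance is between A and B.

A and B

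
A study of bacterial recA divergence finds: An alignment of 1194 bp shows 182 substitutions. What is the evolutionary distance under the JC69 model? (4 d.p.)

0.1704

p = 182/1194 ≈ 0.152429.
d = −(3/4) ln(1 − 4p/3) = −0.75 ln(1 − 0.203239) = −0.75 ln(0.796761)
  = −0.75 × (-0.227201) = 0.170401 substitutions/site.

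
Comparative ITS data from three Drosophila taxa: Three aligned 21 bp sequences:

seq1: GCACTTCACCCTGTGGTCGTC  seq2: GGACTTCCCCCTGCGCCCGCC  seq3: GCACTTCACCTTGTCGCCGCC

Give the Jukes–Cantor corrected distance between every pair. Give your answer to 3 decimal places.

d(seq1,seq2) = 0.360, d(seq1,seq3) = 0.220, d(seq2,seq3) = 0.360

seq1–seq2: 6/21 sites differ → p ≈ 0.285714, d = −0.75 ln(1 − 0.380952) = 0.359679 ≈ 0.360.
seq1–seq3: 4/21 sites differ → p ≈ 0.190476, d = −0.75 ln(1 − 0.253968) = 0.219740 ≈ 0.220.
seq2–seq3: 6/21 sites differ → p ≈ 0.285714, d = −0.75 ln(1 − 0.380952) = 0.359679 ≈ 0.360.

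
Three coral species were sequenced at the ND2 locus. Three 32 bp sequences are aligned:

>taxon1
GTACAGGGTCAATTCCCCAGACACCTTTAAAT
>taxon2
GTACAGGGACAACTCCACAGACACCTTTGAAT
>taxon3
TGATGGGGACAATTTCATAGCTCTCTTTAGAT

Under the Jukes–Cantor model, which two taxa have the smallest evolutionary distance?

taxon1 and taxon2

taxon1–taxon2: 4/32 differ, p = 0.125, d = 0.137.
taxon1–taxon3: 13/32 differ, p = 0.406, d = 0.585.
taxon2–taxon3: 13/32 differ, p = 0.406, d = 0.585.
The smallest distance is between taxon1 and taxon2.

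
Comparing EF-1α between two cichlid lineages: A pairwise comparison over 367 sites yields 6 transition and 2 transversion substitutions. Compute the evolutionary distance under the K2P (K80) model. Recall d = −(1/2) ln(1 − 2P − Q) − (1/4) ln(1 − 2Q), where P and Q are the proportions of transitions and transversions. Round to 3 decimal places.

P = 6/367 ≈ 0.016349 and Q = 2/367 ≈ 0.00545.
Under the Kimura two-parameter model, d = −½ ln(1 − 2P − Q) − ¼ ln(1 − 2Q).
1 − 2P − Q = 0.961852, giving −½ ln(0.961852) = 0.019447.
1 − 2Q = 0.9891, giving −¼ ln(0.9891) = 0.002740.
d = 0.019447 + 0.002740 = 0.022187.

0.022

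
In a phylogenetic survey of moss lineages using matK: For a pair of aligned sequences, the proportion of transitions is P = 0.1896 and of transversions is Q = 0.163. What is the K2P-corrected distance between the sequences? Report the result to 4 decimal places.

Under the Kimura two-parameter model, d = −½ ln(1 − 2P − Q) − ¼ ln(1 − 2Q).
1 − 2P − Q = 0.4578, giving −½ ln(0.4578) = 0.390661.
1 − 2Q = 0.674, giving −¼ ln(0.674) = 0.098631.
d = 0.390661 + 0.098631 = 0.489292.

0.4893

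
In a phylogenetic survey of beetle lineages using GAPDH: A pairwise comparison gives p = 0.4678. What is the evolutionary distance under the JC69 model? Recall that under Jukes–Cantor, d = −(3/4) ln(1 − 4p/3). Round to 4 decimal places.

d = −(3/4) ln(1 − 4p/3) = −0.75 ln(1 − 0.623733) = −0.75 ln(0.376267)
  = −0.75 × (-0.977456) = 0.733092 substitutions/site.

0.7331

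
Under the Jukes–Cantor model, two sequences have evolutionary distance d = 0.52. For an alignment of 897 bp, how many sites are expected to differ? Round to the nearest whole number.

Invert JC69: p = (3/4)(1 − e^(−4d/3)) = 0.75 × (1 − e^(-0.693333)) = 0.75 × (1 − 0.499907) = 0.375070.
Expected differing sites = pL ≈ 0.375070 × 897 = 336.43779 ≈ 336.

336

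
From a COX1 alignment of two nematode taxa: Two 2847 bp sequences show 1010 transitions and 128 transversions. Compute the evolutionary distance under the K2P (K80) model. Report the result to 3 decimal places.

P = 1010/2847 ≈ 0.354759 and Q = 128/2847 ≈ 0.04496.
Under the Kimura two-parameter model, d = −½ ln(1 − 2P − Q) − ¼ ln(1 − 2Q).
1 − 2P − Q = 0.245522, giving −½ ln(0.245522) = 0.702184.
1 − 2Q = 0.91008, giving −¼ ln(0.91008) = 0.023556.
d = 0.702184 + 0.023556 = 0.725740.

0.726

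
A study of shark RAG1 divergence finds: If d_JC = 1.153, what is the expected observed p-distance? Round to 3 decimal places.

0.589

p = (3/4)(1 − e^(−4d/3)) = 0.75 × (1 − e^(-1.537333)) = 0.75 × (1 − 0.214954) = 0.588785.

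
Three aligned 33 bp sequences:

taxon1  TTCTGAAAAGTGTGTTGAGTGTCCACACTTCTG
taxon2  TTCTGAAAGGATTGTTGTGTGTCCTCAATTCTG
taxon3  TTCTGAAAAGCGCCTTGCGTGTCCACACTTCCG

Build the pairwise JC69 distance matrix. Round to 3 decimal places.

taxon1–taxon2: 6/33 sites differ → p ≈ 0.181818, d = −0.75 ln(1 − 0.242424) = 0.208224 ≈ 0.208.
taxon1–taxon3: 5/33 sites differ → p ≈ 0.151515, d = −0.75 ln(1 − 0.20202) = 0.169254 ≈ 0.169.
taxon2–taxon3: 9/33 sites differ → p ≈ 0.272727, d = −0.75 ln(1 − 0.363636) = 0.338988 ≈ 0.339.

d(taxon1,taxon2) = 0.208, d(taxon1,taxon3) = 0.169, d(taxon2,taxon3) = 0.339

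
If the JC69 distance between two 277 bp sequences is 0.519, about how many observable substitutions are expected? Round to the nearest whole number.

Invert JC69: p = (3/4)(1 − e^(−4d/3)) = 0.75 × (1 − e^(-0.692)) = 0.75 × (1 − 0.500574) = 0.374570.
Expected differing sites = pL ≈ 0.374570 × 277 = 103.75589 ≈ 104.

104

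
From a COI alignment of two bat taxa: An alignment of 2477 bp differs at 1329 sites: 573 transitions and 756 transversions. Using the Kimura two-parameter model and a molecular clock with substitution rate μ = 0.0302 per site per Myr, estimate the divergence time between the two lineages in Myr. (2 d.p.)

P = 573/2477 ≈ 0.231328 and Q = 756/2477 ≈ 0.305208.
Under the Kimura two-parameter model, d = −½ ln(1 − 2P − Q) − ¼ ln(1 − 2Q).
1 − 2P − Q = 0.232136, giving −½ ln(0.232136) = 0.730216.
1 − 2Q = 0.389584, giving −¼ ln(0.389584) = 0.235669.
d = 0.730216 + 0.235669 = 0.965885.
Under a molecular clock d = 2μt, so t = d/(2μ) = 0.965885 / (2 × 0.0302) = 15.99 Myr.

15.99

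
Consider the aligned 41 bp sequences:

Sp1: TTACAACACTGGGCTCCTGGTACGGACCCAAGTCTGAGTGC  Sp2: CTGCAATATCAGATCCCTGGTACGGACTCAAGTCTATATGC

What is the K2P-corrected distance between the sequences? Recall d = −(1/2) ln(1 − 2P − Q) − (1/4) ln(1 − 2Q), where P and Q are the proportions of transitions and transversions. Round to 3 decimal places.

Of 41 sites, 12 differences are transitions and 1 are transversions, so P = 12/41 ≈ 0.292683 and Q = 1/41 ≈ 0.02439.
Under the Kimura two-parameter model, d = −½ ln(1 − 2P − Q) − ¼ ln(1 − 2Q).
1 − 2P − Q = 0.390244, giving −½ ln(0.390244) = 0.470492.
1 − 2Q = 0.95122, giving −¼ ln(0.95122) = 0.012502.
d = 0.470492 + 0.012502 = 0.482994.

0.483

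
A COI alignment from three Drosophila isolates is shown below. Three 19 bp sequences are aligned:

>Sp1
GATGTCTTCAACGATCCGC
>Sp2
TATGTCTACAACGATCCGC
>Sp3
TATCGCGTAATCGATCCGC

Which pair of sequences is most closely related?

Sp1 and Sp2

Sp1–Sp2: 2/19 differ, p = 0.105, d = 0.113.
Sp1–Sp3: 6/19 differ, p = 0.316, d = 0.410.
Sp2–Sp3: 6/19 differ, p = 0.316, d = 0.410.
The smallest distance is between Sp1 and Sp2.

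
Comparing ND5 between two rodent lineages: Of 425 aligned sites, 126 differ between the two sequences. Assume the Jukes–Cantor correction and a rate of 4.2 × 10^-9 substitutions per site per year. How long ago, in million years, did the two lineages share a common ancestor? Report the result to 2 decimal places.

44.91

p = 126/425 ≈ 0.296471.
d = −(3/4) ln(1 − 4p/3) = −0.75 ln(1 − 0.395295) = −0.75 ln(0.604705)
  = −0.75 × (-0.503015) = 0.377261 substitutions/site.
Under a molecular clock d = 2μt, so t = d/(2μ) = 0.377261 / (2 × 4.2 × 10^-9) = 44.91 million years.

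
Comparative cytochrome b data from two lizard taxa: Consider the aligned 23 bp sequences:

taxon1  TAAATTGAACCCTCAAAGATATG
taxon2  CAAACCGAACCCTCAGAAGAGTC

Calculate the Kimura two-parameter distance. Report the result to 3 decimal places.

0.643

Of 23 sites, 7 differences are transitions and 2 are transversions, so P = 7/23 ≈ 0.304348 and Q = 2/23 ≈ 0.086957.
Under the Kimura two-parameter model, d = −½ ln(1 − 2P − Q) − ¼ ln(1 − 2Q).
1 − 2P − Q = 0.304347, giving −½ ln(0.304347) = 0.594793.
1 − 2Q = 0.826086, giving −¼ ln(0.826086) = 0.047764.
d = 0.594793 + 0.047764 = 0.642557.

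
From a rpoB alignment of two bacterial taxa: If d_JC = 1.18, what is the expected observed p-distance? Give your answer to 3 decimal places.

p = (3/4)(1 − e^(−4d/3)) = 0.75 × (1 − e^(-1.573333)) = 0.75 × (1 − 0.207353) = 0.594485.

0.594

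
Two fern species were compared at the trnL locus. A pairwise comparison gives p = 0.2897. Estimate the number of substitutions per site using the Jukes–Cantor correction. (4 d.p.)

0.3661

d = −(3/4) ln(1 − 4p/3) = −0.75 ln(1 − 0.386267) = −0.75 ln(0.613733)
  = −0.75 × (-0.488195) = 0.366146 substitutions/site.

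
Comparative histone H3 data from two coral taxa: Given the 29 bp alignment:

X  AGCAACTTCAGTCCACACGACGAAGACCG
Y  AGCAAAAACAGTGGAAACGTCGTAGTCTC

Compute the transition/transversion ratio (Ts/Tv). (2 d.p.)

0.10

Transitions are A↔G and C↔T; transversions are all other mismatches.
Transitions: 1. Transversions: 10.
R = 1/10 = 0.10.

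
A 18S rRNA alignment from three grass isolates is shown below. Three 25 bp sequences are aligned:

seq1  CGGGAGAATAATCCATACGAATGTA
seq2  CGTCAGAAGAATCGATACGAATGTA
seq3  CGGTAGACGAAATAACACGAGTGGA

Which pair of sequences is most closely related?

seq1 and seq2

seq1–seq2: 4/25 differ, p = 0.160, d = 0.180.
seq1–seq3: 9/25 differ, p = 0.360, d = 0.490.
seq2–seq3: 9/25 differ, p = 0.360, d = 0.490.
The smallest distance is between seq1 and seq2.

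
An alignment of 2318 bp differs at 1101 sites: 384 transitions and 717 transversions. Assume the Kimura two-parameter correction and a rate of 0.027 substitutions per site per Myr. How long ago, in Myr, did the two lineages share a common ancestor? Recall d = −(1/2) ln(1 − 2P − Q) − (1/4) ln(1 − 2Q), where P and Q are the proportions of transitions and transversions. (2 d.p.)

P = 384/2318 ≈ 0.16566 and Q = 717/2318 ≈ 0.309318.
Under the Kimura two-parameter model, d = −½ ln(1 − 2P − Q) − ¼ ln(1 − 2Q).
1 − 2P − Q = 0.359362, giving −½ ln(0.359362) = 0.511713.
1 − 2Q = 0.381364, giving −¼ ln(0.381364) = 0.241000.
d = 0.511713 + 0.241000 = 0.752713.
Under a molecular clock d = 2μt, so t = d/(2μ) = 0.752713 / (2 × 0.027) = 13.94 Myr.

13.94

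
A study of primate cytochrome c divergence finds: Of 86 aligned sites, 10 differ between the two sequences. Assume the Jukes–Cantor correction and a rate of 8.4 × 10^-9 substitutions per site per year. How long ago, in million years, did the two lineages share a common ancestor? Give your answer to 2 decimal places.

7.52

p = 10/86 ≈ 0.116279.
d = −(3/4) ln(1 − 4p/3) = −0.75 ln(1 − 0.155039) = −0.75 ln(0.844961)
  = −0.75 × (-0.168465) = 0.126349 substitutions/site.
Under a molecular clock d = 2μt, so t = d/(2μ) = 0.126349 / (2 × 8.4 × 10^-9) = 7.52 million years.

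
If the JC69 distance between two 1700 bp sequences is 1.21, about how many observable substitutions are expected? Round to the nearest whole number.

1021

Invert JC69: p = (3/4)(1 − e^(−4d/3)) = 0.75 × (1 − e^(-1.613333)) = 0.75 × (1 − 0.199222) = 0.600584.
Expected differing sites = pL ≈ 0.600584 × 1700 = 1020.9928 ≈ 1021.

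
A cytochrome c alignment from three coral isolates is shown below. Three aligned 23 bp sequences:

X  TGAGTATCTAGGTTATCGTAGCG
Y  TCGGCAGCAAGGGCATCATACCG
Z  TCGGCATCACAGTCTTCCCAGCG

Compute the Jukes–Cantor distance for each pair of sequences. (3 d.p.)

d(X,Y) = 0.553, d(X,Z) = 0.650, d(Y,Z) = 0.467

X–Y: 9/23 sites differ → p ≈ 0.391304, d = −0.75 ln(1 − 0.521739) = 0.553199 ≈ 0.553.
X–Z: 10/23 sites differ → p ≈ 0.434783, d = −0.75 ln(1 − 0.579711) = 0.650110 ≈ 0.650.
Y–Z: 8/23 sites differ → p ≈ 0.347826, d = −0.75 ln(1 − 0.463768) = 0.467391 ≈ 0.467.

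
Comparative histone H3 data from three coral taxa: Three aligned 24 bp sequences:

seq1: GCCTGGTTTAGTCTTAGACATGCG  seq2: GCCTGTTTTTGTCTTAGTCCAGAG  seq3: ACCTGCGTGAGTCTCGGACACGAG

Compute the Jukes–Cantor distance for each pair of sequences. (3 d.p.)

seq1–seq2: 6/24 sites differ → p = 0.25, d = −0.75 ln(1 − 0.333333) = 0.304098 ≈ 0.304.
seq1–seq3: 8/24 sites differ → p ≈ 0.333333, d = −0.75 ln(1 − 0.444444) = 0.440839 ≈ 0.441.
seq2–seq3: 10/24 sites differ → p ≈ 0.416667, d = −0.75 ln(1 − 0.555556) = 0.608198 ≈ 0.608.

d(seq1,seq2) = 0.304, d(seq1,seq3) = 0.441, d(seq2,seq3) = 0.608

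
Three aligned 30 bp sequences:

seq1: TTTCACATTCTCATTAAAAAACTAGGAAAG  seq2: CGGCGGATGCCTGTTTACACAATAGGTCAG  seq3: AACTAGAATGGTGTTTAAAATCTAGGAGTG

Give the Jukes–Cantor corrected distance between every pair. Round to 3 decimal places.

d(seq1,seq2) = 0.824, d(seq1,seq3) = 0.730, d(seq2,seq3) = 0.931

seq1–seq2: 15/30 sites differ → p = 0.5, d = −0.75 ln(1 − 0.666667) = 0.823960 ≈ 0.824.
seq1–seq3: 14/30 sites differ → p ≈ 0.466667, d = −0.75 ln(1 − 0.622223) = 0.730088 ≈ 0.730.
seq2–seq3: 16/30 sites differ → p ≈ 0.533333, d = −0.75 ln(1 − 0.711111) = 0.931285 ≈ 0.931.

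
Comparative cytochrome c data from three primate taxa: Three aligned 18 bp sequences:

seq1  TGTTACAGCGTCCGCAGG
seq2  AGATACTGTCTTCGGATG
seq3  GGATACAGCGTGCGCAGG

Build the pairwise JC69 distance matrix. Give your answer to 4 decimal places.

d(seq1,seq2) = 0.6735, d(seq1,seq3) = 0.1885, d(seq2,seq3) = 0.5482

seq1–seq2: 8/18 sites differ → p ≈ 0.444444, d = −0.75 ln(1 − 0.592592) = 0.673455 ≈ 0.6735.
seq1–seq3: 3/18 sites differ → p ≈ 0.166667, d = −0.75 ln(1 − 0.222223) = 0.188487 ≈ 0.1885.
seq2–seq3: 7/18 sites differ → p ≈ 0.388889, d = −0.75 ln(1 − 0.518519) = 0.548166 ≈ 0.5482.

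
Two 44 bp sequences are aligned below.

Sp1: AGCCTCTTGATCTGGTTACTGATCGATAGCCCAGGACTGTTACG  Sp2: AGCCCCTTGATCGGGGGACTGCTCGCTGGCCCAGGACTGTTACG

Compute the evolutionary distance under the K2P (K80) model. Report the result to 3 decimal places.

Of 44 sites, 2 differences are transitions and 5 are transversions, so P = 2/44 ≈ 0.045455 and Q = 5/44 ≈ 0.113636.
Under the Kimura two-parameter model, d = −½ ln(1 − 2P − Q) − ¼ ln(1 − 2Q).
1 − 2P − Q = 0.795454, giving −½ ln(0.795454) = 0.114421.
1 − 2Q = 0.772728, giving −¼ ln(0.772728) = 0.064457.
d = 0.114421 + 0.064457 = 0.178878.

0.179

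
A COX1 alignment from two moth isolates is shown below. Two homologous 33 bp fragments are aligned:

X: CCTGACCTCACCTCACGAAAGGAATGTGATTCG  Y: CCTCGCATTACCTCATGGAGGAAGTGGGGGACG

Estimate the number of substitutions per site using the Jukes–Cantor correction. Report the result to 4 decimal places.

The sequences differ at 13 of 33 sites, so p = 13/33 ≈ 0.393939.
d = −(3/4) ln(1 − 4p/3) = −0.75 ln(1 − 0.525252) = −0.75 ln(0.474748)
  = −0.75 × (-0.744971) = 0.558728 substitutions/site.

0.5587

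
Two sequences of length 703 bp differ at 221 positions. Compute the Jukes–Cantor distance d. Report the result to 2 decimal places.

0.41

p = 221/703 ≈ 0.314367.
d = −(3/4) ln(1 − 4p/3) = −0.75 ln(1 − 0.419156) = −0.75 ln(0.580844)
  = −0.75 × (-0.543273) = 0.407455 substitutions/site.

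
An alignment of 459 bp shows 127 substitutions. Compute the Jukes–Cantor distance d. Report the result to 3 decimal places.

p = 127/459 ≈ 0.276688.
d = −(3/4) ln(1 − 4p/3) = −0.75 ln(1 − 0.368917) = −0.75 ln(0.631083)
  = −0.75 × (-0.460318) = 0.345239 substitutions/site.

0.345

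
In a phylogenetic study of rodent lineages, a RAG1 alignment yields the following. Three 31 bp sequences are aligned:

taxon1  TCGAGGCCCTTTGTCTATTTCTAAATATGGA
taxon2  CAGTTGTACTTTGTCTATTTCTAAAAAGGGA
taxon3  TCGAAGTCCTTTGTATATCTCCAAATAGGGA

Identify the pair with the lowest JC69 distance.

taxon1–taxon2: 8/31 differ, p = 0.258, d = 0.316.
taxon1–taxon3: 6/31 differ, p = 0.194, d = 0.224.
taxon2–taxon3: 9/31 differ, p = 0.290, d = 0.367.
The smallest distance is between taxon1 and taxon3.

taxon1 and taxon3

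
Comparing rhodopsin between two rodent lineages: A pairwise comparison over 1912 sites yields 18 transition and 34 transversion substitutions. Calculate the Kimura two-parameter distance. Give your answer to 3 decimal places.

0.028

P = 18/1912 ≈ 0.009414 and Q = 34/1912 ≈ 0.017782.
Under the Kimura two-parameter model, d = −½ ln(1 − 2P − Q) − ¼ ln(1 − 2Q).
1 − 2P − Q = 0.96339, giving −½ ln(0.96339) = 0.018648.
1 − 2Q = 0.964436, giving −¼ ln(0.964436) = 0.009053.
d = 0.018648 + 0.009053 = 0.027701.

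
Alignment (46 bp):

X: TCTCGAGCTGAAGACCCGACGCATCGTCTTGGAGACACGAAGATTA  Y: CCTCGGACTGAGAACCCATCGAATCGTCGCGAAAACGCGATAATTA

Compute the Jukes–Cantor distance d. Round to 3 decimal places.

0.428

The sequences differ at 15 of 46 sites, so p = 15/46 ≈ 0.326087.
d = −(3/4) ln(1 − 4p/3) = −0.75 ln(1 − 0.434783) = −0.75 ln(0.565217)
  = −0.75 × (-0.570546) = 0.427910 substitutions/site.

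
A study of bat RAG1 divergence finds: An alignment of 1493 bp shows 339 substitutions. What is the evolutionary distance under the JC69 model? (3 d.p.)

0.270

p = 339/1493 ≈ 0.22706.
d = −(3/4) ln(1 − 4p/3) = −0.75 ln(1 − 0.302747) = −0.75 ln(0.697253)
  = −0.75 × (-0.360607) = 0.270455 substitutions/site.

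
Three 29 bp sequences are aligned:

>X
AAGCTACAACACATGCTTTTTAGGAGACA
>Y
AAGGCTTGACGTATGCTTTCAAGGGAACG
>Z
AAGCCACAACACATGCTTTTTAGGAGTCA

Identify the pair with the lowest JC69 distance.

X and Z

X–Y: 12/29 differ, p = 0.414, d = 0.602.
X–Z: 2/29 differ, p = 0.069, d = 0.072.
Y–Z: 12/29 differ, p = 0.414, d = 0.602.
The smallest distance is between X and Z.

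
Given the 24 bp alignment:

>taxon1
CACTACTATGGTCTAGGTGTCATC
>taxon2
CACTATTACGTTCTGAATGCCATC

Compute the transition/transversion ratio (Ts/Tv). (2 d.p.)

Transitions are A↔G and C↔T; transversions are all other mismatches.
Transitions: 6. Transversions: 1.
R = 6/1 = 6.00.

6.00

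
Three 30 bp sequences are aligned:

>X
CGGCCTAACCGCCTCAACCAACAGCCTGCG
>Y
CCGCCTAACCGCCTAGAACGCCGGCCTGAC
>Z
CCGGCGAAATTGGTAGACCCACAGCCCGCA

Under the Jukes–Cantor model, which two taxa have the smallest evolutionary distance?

X and Y

X–Y: 9/30 differ, p = 0.300, d = 0.383.
X–Z: 13/30 differ, p = 0.433, d = 0.647.
Y–Z: 14/30 differ, p = 0.467, d = 0.730.
The smallest distance is between X and Y.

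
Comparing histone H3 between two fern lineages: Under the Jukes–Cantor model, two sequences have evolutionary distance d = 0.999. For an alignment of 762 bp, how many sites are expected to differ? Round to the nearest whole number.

Invert JC69: p = (3/4)(1 − e^(−4d/3)) = 0.75 × (1 − e^(-1.332)) = 0.75 × (1 − 0.263949) = 0.552038.
Expected differing sites = pL ≈ 0.552038 × 762 = 420.652956 ≈ 421.

421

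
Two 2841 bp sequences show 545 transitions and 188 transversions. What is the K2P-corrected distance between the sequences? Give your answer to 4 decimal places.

0.3343

P = 545/2841 ≈ 0.191834 and Q = 188/2841 ≈ 0.066174.
Under the Kimura two-parameter model, d = −½ ln(1 − 2P − Q) − ¼ ln(1 − 2Q).
1 − 2P − Q = 0.550158, giving −½ ln(0.550158) = 0.298775.
1 − 2Q = 0.867652, giving −¼ ln(0.867652) = 0.035491.
d = 0.298775 + 0.035491 = 0.334266.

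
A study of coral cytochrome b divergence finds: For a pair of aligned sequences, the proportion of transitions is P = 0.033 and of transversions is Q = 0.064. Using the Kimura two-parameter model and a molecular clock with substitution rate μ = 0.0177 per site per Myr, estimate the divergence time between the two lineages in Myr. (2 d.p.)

Under the Kimura two-parameter model, d = −½ ln(1 − 2P − Q) − ¼ ln(1 − 2Q).
1 − 2P − Q = 0.87, giving −½ ln(0.87) = 0.069631.
1 − 2Q = 0.872, giving −¼ ln(0.872) = 0.034241.
d = 0.069631 + 0.034241 = 0.103872.
Under a molecular clock d = 2μt, so t = d/(2μ) = 0.103872 / (2 × 0.0177) = 2.93 Myr.

2.93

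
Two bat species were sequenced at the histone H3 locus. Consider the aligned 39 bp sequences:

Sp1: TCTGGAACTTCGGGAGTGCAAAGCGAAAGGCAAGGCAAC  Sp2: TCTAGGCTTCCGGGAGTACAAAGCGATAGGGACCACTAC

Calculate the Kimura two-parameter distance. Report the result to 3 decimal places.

0.401

Of 39 sites, 6 differences are transitions and 6 are transversions, so P = 6/39 ≈ 0.153846 and Q = 6/39 ≈ 0.153846.
Under the Kimura two-parameter model, d = −½ ln(1 − 2P − Q) − ¼ ln(1 − 2Q).
1 − 2P − Q = 0.538462, giving −½ ln(0.538462) = 0.309519.
1 − 2Q = 0.692308, giving −¼ ln(0.692308) = 0.091931.
d = 0.309519 + 0.091931 = 0.401450.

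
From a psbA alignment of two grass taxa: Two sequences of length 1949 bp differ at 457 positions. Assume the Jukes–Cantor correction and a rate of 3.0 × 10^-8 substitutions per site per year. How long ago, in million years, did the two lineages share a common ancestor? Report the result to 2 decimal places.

p = 457/1949 ≈ 0.234479.
d = −(3/4) ln(1 − 4p/3) = −0.75 ln(1 − 0.312639) = −0.75 ln(0.687361)
  = −0.75 × (-0.374896) = 0.281172 substitutions/site.
Under a molecular clock d = 2μt, so t = d/(2μ) = 0.281172 / (2 × 3.0 × 10^-8) = 4.69 million years.

4.69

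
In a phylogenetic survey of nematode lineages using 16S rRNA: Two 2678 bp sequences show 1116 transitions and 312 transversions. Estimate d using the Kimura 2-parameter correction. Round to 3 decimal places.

1.564

P = 1116/2678 ≈ 0.416729 and Q = 312/2678 ≈ 0.116505.
Under the Kimura two-parameter model, d = −½ ln(1 − 2P − Q) − ¼ ln(1 − 2Q).
1 − 2P − Q = 0.050037, giving −½ ln(0.050037) = 1.497496.
1 − 2Q = 0.76699, giving −¼ ln(0.76699) = 0.066320.
d = 1.497496 + 0.066320 = 1.563816.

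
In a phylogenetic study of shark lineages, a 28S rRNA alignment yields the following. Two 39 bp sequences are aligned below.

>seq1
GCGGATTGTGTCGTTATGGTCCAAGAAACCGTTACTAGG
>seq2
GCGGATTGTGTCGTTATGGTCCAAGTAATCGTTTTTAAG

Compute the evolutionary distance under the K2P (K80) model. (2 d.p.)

Of 39 sites, 3 differences are transitions and 2 are transversions, so P = 3/39 ≈ 0.076923 and Q = 2/39 ≈ 0.051282.
Under the Kimura two-parameter model, d = −½ ln(1 − 2P − Q) − ¼ ln(1 − 2Q).
1 − 2P − Q = 0.794872, giving −½ ln(0.794872) = 0.114787.
1 − 2Q = 0.897436, giving −¼ ln(0.897436) = 0.027053.
d = 0.114787 + 0.027053 = 0.141840.

0.14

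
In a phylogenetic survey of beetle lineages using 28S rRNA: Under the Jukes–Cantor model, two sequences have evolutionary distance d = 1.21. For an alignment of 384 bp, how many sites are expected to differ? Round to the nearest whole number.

231

Invert JC69: p = (3/4)(1 − e^(−4d/3)) = 0.75 × (1 − e^(-1.613333)) = 0.75 × (1 − 0.199222) = 0.600584.
Expected differing sites = pL ≈ 0.600584 × 384 = 230.624256 ≈ 231.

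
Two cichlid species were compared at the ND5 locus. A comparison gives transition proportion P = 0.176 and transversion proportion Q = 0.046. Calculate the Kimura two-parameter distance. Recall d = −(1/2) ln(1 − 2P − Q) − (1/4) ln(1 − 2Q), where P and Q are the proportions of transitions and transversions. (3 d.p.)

Under the Kimura two-parameter model, d = −½ ln(1 − 2P − Q) − ¼ ln(1 − 2Q).
1 − 2P − Q = 0.602, giving −½ ln(0.602) = 0.253749.
1 − 2Q = 0.908, giving −¼ ln(0.908) = 0.024128.
d = 0.253749 + 0.024128 = 0.277877.

0.278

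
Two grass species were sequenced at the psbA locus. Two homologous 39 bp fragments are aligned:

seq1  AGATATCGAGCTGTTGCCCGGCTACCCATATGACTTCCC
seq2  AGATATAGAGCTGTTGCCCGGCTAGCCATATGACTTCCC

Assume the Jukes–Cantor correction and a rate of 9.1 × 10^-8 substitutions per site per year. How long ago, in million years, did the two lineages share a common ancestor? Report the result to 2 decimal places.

The sequences differ at 2 of 39 sites (7, 25), so p = 2/39 ≈ 0.051282.
d = −(3/4) ln(1 − 4p/3) = −0.75 ln(1 − 0.068376) = −0.75 ln(0.931624)
  = −0.75 × (-0.070826) = 0.053120 substitutions/site.
Under a molecular clock d = 2μt, so t = d/(2μ) = 0.053120 / (2 × 9.1 × 10^-8) = 0.29 million years.

0.29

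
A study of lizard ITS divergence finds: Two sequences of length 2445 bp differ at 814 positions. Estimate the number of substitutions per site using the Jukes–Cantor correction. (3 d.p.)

0.440

p = 814/2445 ≈ 0.332924.
d = −(3/4) ln(1 − 4p/3) = −0.75 ln(1 − 0.443899) = −0.75 ln(0.556101)
  = −0.75 × (-0.586805) = 0.440104 substitutions/site.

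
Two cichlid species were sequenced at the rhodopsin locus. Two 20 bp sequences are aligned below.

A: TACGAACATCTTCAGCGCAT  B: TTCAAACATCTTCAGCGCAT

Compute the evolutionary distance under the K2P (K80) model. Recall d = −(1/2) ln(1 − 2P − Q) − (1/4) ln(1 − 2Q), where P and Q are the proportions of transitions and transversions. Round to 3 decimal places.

Of 20 sites, 1 differences are transitions and 1 are transversions, so P = 1/20 = 0.05 and Q = 1/20 = 0.05.
Under the Kimura two-parameter model, d = −½ ln(1 − 2P − Q) − ¼ ln(1 − 2Q).
1 − 2P − Q = 0.85, giving −½ ln(0.85) = 0.081259.
1 − 2Q = 0.9, giving −¼ ln(0.9) = 0.026340.
d = 0.081259 + 0.026340 = 0.107599.

0.108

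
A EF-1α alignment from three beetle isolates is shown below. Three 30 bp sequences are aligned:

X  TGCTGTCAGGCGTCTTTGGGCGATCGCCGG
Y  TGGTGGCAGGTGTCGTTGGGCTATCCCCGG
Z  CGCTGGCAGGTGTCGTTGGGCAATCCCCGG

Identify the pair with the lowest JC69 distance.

X–Y: 6/30 differ, p = 0.200, d = 0.233.
X–Z: 6/30 differ, p = 0.200, d = 0.233.
Y–Z: 3/30 differ, p = 0.100, d = 0.107.
The smallest distance is between Y and Z.

Y and Z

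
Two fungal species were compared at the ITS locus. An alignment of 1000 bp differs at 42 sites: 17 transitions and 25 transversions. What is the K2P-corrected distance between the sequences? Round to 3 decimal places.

P = 17/1000 = 0.017 and Q = 25/1000 = 0.025.
Under the Kimura two-parameter model, d = −½ ln(1 − 2P − Q) − ¼ ln(1 − 2Q).
1 − 2P − Q = 0.941, giving −½ ln(0.941) = 0.030406.
1 − 2Q = 0.95, giving −¼ ln(0.95) = 0.012823.
d = 0.030406 + 0.012823 = 0.043229.

0.043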